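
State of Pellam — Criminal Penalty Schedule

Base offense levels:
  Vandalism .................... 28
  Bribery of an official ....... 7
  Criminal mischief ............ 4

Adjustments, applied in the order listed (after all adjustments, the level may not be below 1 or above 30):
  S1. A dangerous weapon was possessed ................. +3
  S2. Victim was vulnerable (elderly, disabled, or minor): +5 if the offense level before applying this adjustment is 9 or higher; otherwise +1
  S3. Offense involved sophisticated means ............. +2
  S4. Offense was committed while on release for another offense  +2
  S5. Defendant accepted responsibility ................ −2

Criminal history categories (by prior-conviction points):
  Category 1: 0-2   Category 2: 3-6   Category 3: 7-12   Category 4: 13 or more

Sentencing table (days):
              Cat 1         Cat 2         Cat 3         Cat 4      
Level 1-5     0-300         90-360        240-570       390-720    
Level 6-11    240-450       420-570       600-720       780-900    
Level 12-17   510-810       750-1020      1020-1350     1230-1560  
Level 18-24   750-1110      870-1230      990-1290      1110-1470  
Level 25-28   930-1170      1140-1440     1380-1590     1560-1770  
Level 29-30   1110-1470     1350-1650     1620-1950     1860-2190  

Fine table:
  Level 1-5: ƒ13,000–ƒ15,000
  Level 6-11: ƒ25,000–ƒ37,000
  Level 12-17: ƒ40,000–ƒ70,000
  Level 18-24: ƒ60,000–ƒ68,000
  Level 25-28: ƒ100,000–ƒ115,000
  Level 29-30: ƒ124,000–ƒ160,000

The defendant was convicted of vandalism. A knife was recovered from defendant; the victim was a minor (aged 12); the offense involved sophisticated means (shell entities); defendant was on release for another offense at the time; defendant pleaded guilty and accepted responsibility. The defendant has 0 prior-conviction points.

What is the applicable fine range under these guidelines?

Base offense level for vandalism: 28.
S1 applies: 28 + 3 = 31.
S2 applies (level before this adjustment is 31 ≥ 9, so +5): 31 + 5 = 36.
S3 applies: 36 + 2 = 38.
S4 applies: 38 + 2 = 40.
S5 applies: 40 − 2 = 38.
Level 38 exceeds the maximum of 30; capped at 30.
Final offense level: 30.
Level 30 falls in the 29-30 band.
Fine table: Level 29-30 → ƒ124,000–ƒ160,000.

ƒ124,000–ƒ160,000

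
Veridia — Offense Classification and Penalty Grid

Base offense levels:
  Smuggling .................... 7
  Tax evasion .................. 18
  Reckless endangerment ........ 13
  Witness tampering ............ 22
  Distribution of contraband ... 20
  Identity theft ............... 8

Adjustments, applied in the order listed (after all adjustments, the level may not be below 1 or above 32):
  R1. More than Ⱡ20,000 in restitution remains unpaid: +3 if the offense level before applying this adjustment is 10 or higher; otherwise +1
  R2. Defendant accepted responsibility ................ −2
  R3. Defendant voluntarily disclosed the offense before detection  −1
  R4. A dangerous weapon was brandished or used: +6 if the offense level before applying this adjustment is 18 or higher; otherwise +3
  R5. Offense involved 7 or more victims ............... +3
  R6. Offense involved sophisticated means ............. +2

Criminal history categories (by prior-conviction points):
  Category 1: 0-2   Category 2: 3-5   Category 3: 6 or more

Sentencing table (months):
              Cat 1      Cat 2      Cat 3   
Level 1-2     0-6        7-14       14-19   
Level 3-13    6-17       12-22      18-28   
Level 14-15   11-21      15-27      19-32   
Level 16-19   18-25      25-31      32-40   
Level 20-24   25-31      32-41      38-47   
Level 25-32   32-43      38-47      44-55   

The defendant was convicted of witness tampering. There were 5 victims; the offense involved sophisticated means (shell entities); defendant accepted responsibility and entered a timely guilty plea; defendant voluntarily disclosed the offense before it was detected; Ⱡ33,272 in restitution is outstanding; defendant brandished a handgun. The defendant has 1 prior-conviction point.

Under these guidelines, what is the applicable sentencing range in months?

32-43 months

Base offense level for witness tampering: 22.
R1 applies (level before this adjustment is 22 ≥ 10, so +3): 22 + 3 = 25.
R2 applies: 25 − 2 = 23.
R3 applies: 23 − 1 = 22.
R4 applies (level before this adjustment is 22 ≥ 18, so +6): 22 + 6 = 28.
R6 applies: 28 + 2 = 30.
Final offense level: 30.
Criminal history: 1 prior point → Category 1 (0-2).
Level 30 falls in the 25-32 band.
Grid: Level 25-32 × Category 1 = 32-43 months.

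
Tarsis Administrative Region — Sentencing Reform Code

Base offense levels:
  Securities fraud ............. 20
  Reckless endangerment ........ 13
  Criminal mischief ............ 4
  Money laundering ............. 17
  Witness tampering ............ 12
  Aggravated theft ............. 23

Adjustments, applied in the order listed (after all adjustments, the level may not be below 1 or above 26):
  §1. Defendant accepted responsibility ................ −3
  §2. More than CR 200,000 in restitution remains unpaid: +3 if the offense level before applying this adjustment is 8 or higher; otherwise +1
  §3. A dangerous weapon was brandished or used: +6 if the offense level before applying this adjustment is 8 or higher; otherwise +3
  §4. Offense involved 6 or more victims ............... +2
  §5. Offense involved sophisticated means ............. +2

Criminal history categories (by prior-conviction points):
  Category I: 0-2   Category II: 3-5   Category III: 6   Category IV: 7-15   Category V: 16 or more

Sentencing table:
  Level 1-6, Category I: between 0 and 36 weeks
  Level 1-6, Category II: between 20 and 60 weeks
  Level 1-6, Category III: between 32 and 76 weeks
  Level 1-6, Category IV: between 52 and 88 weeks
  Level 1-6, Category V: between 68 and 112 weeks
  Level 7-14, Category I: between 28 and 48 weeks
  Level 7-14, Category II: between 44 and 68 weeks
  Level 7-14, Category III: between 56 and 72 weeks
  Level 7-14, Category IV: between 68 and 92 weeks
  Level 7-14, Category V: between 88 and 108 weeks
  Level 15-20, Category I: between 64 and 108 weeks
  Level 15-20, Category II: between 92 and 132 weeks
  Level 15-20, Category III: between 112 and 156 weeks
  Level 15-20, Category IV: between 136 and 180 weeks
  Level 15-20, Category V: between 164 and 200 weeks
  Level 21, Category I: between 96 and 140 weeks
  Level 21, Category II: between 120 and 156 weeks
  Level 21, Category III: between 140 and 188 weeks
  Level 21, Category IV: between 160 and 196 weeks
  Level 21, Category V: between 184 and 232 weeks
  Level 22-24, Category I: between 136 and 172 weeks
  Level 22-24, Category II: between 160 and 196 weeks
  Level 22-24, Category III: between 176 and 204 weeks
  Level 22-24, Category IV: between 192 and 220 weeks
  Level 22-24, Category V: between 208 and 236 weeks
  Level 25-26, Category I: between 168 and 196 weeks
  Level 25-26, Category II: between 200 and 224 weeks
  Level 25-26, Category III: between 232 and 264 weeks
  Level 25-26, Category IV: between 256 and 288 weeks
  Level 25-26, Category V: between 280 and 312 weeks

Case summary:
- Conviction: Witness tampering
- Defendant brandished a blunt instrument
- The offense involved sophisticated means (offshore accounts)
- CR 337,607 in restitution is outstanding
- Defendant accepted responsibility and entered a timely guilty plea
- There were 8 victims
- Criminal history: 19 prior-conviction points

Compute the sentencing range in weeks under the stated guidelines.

Base offense level for witness tampering: 12.
§1 applies: 12 − 3 = 9.
§2 applies (level before this adjustment is 9 ≥ 8, so +3): 9 + 3 = 12.
§3 applies (level before this adjustment is 12 ≥ 8, so +6): 12 + 6 = 18.
§4 applies: 18 + 2 = 20.
§5 applies: 20 + 2 = 22.
Final offense level: 22.
Criminal history: 19 prior points → Category V (16+).
Level 22 falls in the 22-24 band.
Grid: Level 22-24 × Category V = 208-236 weeks.

208-236 weeks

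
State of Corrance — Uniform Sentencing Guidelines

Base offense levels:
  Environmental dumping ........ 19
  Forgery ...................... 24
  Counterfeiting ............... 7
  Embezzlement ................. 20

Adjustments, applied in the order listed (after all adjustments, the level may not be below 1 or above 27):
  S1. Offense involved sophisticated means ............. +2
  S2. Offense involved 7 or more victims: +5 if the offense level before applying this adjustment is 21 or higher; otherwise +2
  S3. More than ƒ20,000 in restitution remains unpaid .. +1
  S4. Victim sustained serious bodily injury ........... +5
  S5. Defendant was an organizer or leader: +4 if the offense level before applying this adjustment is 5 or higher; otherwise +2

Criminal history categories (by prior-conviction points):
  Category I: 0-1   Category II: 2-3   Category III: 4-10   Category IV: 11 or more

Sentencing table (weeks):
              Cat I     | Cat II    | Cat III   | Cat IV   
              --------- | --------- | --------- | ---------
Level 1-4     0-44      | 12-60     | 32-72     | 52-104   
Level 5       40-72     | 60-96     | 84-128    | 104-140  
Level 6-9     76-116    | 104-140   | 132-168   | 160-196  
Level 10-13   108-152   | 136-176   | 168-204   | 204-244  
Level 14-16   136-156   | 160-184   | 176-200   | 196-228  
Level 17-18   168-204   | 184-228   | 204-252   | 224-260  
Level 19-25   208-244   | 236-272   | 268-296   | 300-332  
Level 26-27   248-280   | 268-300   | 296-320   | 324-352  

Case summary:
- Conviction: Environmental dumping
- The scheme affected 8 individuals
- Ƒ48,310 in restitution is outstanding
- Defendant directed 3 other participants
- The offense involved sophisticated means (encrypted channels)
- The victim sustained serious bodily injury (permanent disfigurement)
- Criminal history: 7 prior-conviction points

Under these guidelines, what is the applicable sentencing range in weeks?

296-320 weeks

Base offense level for environmental dumping: 19.
S1 applies: 19 + 2 = 21.
S2 applies (level before this adjustment is 21 ≥ 21, so +5): 21 + 5 = 26.
S3 applies: 26 + 1 = 27.
S4 applies: 27 + 5 = 32.
S5 applies (level before this adjustment is 32 ≥ 5, so +4): 32 + 4 = 36.
Level 36 exceeds the maximum of 27; capped at 27.
Final offense level: 27.
Criminal history: 7 prior points → Category III (4-10).
Level 27 falls in the 26-27 band.
Grid: Level 26-27 × Category III = 296-320 weeks.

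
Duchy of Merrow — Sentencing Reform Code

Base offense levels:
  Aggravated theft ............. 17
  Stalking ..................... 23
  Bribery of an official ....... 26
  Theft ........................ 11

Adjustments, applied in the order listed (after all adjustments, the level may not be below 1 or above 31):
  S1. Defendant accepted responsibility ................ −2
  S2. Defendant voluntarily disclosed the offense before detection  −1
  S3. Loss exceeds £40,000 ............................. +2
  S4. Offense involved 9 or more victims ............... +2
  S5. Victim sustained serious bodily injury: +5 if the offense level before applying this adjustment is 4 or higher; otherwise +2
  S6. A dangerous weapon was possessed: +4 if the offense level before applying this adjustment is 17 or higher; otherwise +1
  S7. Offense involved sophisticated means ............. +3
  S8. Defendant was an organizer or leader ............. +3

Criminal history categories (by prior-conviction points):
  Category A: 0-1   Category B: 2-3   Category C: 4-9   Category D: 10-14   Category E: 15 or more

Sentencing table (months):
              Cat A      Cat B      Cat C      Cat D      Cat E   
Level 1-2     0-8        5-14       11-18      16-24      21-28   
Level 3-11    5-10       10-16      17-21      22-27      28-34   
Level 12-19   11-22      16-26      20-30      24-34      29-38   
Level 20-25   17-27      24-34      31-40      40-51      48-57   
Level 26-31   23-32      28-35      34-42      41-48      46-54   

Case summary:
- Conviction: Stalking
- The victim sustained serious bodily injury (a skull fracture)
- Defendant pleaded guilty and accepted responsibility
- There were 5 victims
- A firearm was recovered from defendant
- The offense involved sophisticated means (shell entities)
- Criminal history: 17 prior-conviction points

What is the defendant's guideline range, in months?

46-54 months

Base offense level for stalking: 23.
S1 applies: 23 − 2 = 21.
S2 does not apply.
S3 does not apply.
S4 does not apply.
S5 applies (level before this adjustment is 21 ≥ 4, so +5): 21 + 5 = 26.
S6 applies (level before this adjustment is 26 ≥ 17, so +4): 26 + 4 = 30.
S7 applies: 30 + 3 = 33.
Level 33 exceeds the maximum of 31; capped at 31.
Final offense level: 31.
Criminal history: 17 prior points → Category E (15+).
Level 31 falls in the 26-31 band.
Grid: Level 26-31 × Category E = 46-54 months.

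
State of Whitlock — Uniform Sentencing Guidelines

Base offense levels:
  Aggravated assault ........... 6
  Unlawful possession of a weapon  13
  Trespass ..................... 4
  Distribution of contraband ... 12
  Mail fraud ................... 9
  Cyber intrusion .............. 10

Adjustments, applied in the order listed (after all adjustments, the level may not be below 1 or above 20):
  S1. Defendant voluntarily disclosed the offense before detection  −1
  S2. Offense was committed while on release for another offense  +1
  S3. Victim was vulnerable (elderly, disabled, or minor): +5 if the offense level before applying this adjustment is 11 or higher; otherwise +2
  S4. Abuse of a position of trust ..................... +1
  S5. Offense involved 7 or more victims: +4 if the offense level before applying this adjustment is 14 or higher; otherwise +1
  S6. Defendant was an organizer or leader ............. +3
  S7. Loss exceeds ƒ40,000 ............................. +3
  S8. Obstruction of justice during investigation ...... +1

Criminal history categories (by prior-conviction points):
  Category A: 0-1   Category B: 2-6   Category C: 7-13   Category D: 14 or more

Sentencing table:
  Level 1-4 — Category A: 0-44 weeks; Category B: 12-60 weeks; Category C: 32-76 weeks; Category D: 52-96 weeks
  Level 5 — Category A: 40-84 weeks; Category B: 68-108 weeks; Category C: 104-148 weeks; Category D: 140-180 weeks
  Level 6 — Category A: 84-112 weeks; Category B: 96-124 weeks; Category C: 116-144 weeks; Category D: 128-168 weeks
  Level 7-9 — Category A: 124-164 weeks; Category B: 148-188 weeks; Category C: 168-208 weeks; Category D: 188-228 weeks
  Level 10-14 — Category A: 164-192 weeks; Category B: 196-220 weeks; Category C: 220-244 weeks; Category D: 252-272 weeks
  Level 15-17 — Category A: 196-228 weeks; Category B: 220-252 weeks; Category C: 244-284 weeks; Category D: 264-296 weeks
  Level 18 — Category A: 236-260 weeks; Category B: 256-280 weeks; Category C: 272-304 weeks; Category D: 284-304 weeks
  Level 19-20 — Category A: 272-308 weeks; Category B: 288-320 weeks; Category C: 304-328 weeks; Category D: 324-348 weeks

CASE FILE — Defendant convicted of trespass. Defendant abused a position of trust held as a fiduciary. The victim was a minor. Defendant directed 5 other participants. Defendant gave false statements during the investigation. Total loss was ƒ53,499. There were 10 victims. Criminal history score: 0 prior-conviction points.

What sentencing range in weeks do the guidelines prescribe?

196-228 weeks

Base offense level for trespass: 4.
S3 applies (level before this adjustment is 4 < 11, so +2): 4 + 2 = 6.
S4 applies: 6 + 1 = 7.
S5 applies (level before this adjustment is 7 < 14, so +1): 7 + 1 = 8.
S6 applies: 8 + 3 = 11.
S7 applies: 11 + 3 = 14.
S8 applies: 14 + 1 = 15.
Final offense level: 15.
Criminal history: 0 prior points → Category A (0-1).
Level 15 falls in the 15-17 band.
Grid: Level 15-17 × Category A = 196-228 weeks.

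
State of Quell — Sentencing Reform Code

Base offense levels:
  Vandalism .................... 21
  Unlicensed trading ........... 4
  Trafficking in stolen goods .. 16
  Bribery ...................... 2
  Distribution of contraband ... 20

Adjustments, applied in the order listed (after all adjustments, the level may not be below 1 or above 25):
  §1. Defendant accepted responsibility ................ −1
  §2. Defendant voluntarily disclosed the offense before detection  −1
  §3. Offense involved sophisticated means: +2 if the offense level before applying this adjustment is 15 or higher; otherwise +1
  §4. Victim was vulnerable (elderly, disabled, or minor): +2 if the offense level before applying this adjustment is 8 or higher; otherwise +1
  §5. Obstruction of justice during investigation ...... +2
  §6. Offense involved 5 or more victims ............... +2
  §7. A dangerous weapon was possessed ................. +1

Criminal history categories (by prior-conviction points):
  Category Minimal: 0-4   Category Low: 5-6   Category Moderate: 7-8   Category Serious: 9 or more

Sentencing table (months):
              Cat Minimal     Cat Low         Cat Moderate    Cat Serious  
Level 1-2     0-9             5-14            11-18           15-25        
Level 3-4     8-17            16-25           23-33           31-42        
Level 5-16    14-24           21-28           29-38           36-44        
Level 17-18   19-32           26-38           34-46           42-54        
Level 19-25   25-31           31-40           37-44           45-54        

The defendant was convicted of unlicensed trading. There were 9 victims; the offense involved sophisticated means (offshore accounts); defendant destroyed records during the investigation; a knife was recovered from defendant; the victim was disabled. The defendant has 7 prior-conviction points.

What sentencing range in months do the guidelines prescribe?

29-38 months

Base offense level for unlicensed trading: 4.
§1 does not apply.
§2 does not apply.
§3 applies (level before this adjustment is 4 < 15, so +1): 4 + 1 = 5.
§4 applies (level before this adjustment is 5 < 8, so +1): 5 + 1 = 6.
§5 applies: 6 + 2 = 8.
§6 applies: 8 + 2 = 10.
§7 applies: 10 + 1 = 11.
Final offense level: 11.
Criminal history: 7 prior points → Category Moderate (7-8).
Level 11 falls in the 5-16 band.
Grid: Level 5-16 × Category Moderate = 29-38 months.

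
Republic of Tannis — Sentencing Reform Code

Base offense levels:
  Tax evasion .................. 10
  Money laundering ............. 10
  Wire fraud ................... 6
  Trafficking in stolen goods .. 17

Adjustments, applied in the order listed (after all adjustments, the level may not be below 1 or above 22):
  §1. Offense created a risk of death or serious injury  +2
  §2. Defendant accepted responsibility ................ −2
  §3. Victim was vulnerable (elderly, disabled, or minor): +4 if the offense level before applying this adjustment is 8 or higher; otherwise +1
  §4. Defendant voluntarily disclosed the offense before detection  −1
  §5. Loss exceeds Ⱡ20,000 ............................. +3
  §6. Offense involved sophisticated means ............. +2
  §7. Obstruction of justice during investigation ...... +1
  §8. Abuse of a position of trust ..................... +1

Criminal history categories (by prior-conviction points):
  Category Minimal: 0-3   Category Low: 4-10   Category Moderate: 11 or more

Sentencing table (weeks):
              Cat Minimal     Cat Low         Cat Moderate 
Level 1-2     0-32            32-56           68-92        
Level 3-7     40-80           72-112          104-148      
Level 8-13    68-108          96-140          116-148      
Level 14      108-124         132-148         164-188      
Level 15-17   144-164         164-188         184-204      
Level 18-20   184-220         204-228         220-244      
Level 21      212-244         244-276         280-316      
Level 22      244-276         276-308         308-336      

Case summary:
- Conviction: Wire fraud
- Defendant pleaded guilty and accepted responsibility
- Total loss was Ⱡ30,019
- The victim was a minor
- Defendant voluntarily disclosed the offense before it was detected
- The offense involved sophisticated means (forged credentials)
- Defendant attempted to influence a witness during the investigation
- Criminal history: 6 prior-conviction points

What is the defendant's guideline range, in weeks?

Base offense level for wire fraud: 6.
§2 applies: 6 − 2 = 4.
§3 applies (level before this adjustment is 4 < 8, so +1): 4 + 1 = 5.
§4 applies: 5 − 1 = 4.
§5 applies: 4 + 3 = 7.
§6 applies: 7 + 2 = 9.
§7 applies: 9 + 1 = 10.
§8 does not apply.
Final offense level: 10.
Criminal history: 6 prior points → Category Low (4-10).
Level 10 falls in the 8-13 band.
Grid: Level 8-13 × Category Low = 96-140 weeks.

96-140 weeks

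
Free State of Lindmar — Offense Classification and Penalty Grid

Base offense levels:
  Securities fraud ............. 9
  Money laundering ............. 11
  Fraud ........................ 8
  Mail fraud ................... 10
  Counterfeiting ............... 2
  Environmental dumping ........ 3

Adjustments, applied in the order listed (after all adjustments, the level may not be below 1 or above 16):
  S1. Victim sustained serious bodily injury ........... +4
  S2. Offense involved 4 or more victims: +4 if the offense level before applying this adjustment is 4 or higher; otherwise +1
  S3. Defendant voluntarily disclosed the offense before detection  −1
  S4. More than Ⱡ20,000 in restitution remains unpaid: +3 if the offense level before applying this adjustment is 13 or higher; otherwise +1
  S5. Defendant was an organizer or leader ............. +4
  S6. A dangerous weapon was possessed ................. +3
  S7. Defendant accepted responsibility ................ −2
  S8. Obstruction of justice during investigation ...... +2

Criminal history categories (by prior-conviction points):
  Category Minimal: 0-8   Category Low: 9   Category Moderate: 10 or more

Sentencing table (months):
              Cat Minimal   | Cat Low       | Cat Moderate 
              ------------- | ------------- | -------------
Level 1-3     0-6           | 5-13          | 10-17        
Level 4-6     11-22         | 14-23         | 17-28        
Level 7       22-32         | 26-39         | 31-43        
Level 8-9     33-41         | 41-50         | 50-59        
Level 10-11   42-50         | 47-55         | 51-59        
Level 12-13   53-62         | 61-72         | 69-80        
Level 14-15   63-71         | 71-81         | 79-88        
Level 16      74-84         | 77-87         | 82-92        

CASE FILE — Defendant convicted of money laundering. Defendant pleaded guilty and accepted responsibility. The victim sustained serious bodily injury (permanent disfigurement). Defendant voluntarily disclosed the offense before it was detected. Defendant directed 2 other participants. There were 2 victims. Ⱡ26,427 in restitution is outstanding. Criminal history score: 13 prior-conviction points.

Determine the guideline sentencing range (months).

Base offense level for money laundering: 11.
S1 applies: 11 + 4 = 15.
S2 does not apply.
S3 applies: 15 − 1 = 14.
S4 applies (level before this adjustment is 14 ≥ 13, so +3): 14 + 3 = 17.
S5 applies: 17 + 4 = 21.
S7 applies: 21 − 2 = 19.
S8 does not apply.
Level 19 exceeds the maximum of 16; capped at 16.
Final offense level: 16.
Criminal history: 13 prior points → Category Moderate (10+).
Level 16 falls in the 16 band.
Grid: Level 16 × Category Moderate = 82-92 months.

82-92 months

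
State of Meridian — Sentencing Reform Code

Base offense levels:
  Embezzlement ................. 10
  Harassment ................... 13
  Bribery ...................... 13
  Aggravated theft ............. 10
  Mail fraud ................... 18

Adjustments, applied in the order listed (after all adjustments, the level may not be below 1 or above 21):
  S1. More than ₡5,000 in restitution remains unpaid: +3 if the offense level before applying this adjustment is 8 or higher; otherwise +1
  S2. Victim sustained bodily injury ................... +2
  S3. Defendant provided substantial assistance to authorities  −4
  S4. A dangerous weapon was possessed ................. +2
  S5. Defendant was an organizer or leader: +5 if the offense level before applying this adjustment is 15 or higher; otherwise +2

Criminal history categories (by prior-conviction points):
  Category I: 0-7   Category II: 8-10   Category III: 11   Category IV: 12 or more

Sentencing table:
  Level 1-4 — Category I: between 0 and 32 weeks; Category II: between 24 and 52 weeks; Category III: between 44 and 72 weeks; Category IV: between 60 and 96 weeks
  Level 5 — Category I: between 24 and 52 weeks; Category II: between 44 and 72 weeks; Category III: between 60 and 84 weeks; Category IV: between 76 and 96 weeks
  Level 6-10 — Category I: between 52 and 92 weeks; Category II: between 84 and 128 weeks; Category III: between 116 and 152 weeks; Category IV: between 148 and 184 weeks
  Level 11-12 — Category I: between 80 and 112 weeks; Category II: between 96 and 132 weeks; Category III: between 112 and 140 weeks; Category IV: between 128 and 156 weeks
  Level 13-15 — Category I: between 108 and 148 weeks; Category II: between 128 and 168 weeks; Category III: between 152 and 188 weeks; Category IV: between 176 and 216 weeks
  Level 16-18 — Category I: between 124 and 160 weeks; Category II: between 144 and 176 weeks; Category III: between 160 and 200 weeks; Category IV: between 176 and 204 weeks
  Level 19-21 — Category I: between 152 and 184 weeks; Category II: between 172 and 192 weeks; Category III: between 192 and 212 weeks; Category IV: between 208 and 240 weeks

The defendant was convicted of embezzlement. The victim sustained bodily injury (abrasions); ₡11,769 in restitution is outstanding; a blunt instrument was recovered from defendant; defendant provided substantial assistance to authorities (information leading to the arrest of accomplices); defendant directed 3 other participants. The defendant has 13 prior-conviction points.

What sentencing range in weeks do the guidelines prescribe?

Base offense level for embezzlement: 10.
S1 applies (level before this adjustment is 10 ≥ 8, so +3): 10 + 3 = 13.
S2 applies: 13 + 2 = 15.
S3 applies: 15 − 4 = 11.
S4 applies: 11 + 2 = 13.
S5 applies (level before this adjustment is 13 < 15, so +2): 13 + 2 = 15.
Final offense level: 15.
Criminal history: 13 prior points → Category IV (12+).
Level 15 falls in the 13-15 band.
Grid: Level 13-15 × Category IV = 176-216 weeks.

176-216 weeks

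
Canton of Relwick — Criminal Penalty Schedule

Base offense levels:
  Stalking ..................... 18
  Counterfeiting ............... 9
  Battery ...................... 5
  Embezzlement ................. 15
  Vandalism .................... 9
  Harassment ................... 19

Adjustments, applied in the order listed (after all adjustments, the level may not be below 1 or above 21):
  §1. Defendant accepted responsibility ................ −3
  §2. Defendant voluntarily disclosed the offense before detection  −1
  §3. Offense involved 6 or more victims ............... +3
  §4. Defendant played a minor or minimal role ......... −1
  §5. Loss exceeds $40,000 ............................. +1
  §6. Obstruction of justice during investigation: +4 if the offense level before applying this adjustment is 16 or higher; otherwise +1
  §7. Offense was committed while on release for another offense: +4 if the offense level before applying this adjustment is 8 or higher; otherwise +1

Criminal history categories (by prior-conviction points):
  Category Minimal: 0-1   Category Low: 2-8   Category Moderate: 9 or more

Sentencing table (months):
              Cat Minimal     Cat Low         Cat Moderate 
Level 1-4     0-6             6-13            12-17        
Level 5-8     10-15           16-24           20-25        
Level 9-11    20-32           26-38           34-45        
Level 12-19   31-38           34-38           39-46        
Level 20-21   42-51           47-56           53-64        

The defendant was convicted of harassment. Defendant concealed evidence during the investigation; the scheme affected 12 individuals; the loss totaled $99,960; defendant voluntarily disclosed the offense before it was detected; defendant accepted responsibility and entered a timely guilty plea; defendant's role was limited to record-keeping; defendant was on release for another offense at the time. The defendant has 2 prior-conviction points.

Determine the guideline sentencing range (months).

47-56 months

Base offense level for harassment: 19.
§1 applies: 19 − 3 = 16.
§2 applies: 16 − 1 = 15.
§3 applies: 15 + 3 = 18.
§4 applies: 18 − 1 = 17.
§5 applies: 17 + 1 = 18.
§6 applies (level before this adjustment is 18 ≥ 16, so +4): 18 + 4 = 22.
§7 applies (level before this adjustment is 22 ≥ 8, so +4): 22 + 4 = 26.
Level 26 exceeds the maximum of 21; capped at 21.
Final offense level: 21.
Criminal history: 2 prior points → Category Low (2-8).
Level 21 falls in the 20-21 band.
Grid: Level 20-21 × Category Low = 47-56 months.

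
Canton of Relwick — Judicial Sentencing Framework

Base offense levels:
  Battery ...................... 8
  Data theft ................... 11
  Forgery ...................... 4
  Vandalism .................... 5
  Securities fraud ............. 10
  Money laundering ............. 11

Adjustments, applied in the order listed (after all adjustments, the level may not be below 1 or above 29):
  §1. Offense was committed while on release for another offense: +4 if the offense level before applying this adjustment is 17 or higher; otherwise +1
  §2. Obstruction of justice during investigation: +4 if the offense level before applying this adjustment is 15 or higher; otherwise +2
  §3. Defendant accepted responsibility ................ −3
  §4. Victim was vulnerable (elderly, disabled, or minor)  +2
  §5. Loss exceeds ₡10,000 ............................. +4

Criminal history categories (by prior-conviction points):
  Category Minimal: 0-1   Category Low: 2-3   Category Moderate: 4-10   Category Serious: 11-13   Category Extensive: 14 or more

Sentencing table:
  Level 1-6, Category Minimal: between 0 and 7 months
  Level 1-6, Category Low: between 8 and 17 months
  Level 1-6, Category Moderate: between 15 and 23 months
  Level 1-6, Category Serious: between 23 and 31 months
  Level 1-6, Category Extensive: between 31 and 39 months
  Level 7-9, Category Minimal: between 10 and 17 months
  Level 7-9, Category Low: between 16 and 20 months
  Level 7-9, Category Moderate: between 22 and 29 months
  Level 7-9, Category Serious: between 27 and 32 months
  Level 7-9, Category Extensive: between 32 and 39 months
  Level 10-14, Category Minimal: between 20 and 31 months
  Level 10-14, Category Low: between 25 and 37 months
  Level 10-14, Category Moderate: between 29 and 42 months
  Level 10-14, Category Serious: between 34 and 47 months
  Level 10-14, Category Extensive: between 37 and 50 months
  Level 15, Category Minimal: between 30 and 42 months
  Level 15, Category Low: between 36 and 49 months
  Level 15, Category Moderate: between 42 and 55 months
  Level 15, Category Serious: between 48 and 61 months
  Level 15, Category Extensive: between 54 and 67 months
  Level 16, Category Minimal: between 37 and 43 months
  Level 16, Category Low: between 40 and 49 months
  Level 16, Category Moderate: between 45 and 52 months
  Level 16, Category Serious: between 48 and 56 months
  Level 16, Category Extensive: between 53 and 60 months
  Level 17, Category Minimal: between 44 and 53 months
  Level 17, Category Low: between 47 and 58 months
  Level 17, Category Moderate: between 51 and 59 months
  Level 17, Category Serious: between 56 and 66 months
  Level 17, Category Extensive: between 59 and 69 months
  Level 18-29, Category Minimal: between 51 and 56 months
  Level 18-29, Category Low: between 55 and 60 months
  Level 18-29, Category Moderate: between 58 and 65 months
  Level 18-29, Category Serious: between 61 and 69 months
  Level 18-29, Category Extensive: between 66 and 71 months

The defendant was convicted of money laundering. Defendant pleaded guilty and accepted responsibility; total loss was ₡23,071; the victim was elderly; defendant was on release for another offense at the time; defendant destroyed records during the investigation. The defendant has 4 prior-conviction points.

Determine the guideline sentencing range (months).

51-59 months

Base offense level for money laundering: 11.
§1 applies (level before this adjustment is 11 < 17, so +1): 11 + 1 = 12.
§2 applies (level before this adjustment is 12 < 15, so +2): 12 + 2 = 14.
§3 applies: 14 − 3 = 11.
§4 applies: 11 + 2 = 13.
§5 applies: 13 + 4 = 17.
Final offense level: 17.
Criminal history: 4 prior points → Category Moderate (4-10).
Level 17 falls in the 17 band.
Grid: Level 17 × Category Moderate = 51-59 months.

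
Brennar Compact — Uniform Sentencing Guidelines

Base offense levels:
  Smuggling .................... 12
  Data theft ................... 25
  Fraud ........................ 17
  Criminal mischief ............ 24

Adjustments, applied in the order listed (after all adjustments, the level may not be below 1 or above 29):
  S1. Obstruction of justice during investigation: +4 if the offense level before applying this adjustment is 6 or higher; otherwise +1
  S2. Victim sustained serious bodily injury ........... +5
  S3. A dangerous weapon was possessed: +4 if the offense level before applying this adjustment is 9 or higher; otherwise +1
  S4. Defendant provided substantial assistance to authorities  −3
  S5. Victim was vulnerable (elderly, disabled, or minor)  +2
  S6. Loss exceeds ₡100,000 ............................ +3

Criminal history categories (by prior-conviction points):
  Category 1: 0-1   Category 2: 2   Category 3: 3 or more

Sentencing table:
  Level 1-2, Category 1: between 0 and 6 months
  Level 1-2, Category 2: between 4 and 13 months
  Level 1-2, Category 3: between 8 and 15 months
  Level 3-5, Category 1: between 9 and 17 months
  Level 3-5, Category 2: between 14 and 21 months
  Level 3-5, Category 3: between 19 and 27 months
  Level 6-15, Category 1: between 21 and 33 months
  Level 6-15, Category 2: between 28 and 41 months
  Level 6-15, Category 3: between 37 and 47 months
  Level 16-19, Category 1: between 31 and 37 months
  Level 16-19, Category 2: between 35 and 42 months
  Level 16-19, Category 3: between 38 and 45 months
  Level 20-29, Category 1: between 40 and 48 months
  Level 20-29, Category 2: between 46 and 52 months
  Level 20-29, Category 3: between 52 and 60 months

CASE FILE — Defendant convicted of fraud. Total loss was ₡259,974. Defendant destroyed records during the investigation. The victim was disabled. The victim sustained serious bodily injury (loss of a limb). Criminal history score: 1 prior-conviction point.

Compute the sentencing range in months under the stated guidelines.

Base offense level for fraud: 17.
S1 applies (level before this adjustment is 17 ≥ 6, so +4): 17 + 4 = 21.
S2 applies: 21 + 5 = 26.
S5 applies: 26 + 2 = 28.
S6 applies: 28 + 3 = 31.
Level 31 exceeds the maximum of 29; capped at 29.
Final offense level: 29.
Criminal history: 1 prior point → Category 1 (0-1).
Level 29 falls in the 20-29 band.
Grid: Level 20-29 × Category 1 = 40-48 months.

40-48 months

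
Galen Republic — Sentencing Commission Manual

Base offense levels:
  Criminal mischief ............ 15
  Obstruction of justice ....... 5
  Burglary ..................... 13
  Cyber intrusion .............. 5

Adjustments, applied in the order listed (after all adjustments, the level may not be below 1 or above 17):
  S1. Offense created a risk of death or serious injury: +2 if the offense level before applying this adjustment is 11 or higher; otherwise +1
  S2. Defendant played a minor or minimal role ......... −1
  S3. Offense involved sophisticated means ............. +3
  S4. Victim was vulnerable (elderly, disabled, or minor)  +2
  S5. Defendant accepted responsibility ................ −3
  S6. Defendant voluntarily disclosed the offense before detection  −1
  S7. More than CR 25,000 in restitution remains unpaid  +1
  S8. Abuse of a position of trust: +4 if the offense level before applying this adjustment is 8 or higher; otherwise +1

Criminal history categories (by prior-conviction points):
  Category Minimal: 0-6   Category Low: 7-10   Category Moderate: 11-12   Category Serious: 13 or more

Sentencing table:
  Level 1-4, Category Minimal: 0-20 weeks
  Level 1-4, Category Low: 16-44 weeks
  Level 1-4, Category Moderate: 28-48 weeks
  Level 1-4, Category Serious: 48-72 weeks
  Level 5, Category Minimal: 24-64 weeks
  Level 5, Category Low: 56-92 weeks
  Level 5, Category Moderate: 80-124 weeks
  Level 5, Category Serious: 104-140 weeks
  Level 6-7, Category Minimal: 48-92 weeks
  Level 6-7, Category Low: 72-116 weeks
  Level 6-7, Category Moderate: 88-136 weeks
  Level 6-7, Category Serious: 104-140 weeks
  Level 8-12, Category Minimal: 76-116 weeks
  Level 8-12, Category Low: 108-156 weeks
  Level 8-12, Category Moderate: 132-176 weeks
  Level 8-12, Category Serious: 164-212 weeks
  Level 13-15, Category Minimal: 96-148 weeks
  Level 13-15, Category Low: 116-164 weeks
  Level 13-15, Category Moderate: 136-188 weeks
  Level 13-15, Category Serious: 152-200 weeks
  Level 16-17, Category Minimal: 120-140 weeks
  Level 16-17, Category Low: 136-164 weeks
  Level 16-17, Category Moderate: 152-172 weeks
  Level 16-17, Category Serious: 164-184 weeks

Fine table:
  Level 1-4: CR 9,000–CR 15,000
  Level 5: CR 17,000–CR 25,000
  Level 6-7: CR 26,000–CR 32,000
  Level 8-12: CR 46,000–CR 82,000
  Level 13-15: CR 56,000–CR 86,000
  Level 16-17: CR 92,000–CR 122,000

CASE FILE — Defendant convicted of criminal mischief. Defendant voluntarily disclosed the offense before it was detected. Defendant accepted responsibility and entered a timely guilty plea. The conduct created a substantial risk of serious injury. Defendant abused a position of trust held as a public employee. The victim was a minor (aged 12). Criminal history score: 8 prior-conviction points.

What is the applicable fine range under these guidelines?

Base offense level for criminal mischief: 15.
S1 applies (level before this adjustment is 15 ≥ 11, so +2): 15 + 2 = 17.
S3 does not apply.
S4 applies: 17 + 2 = 19.
S5 applies: 19 − 3 = 16.
S6 applies: 16 − 1 = 15.
S7 does not apply.
S8 applies (level before this adjustment is 15 ≥ 8, so +4): 15 + 4 = 19.
Level 19 exceeds the maximum of 17; capped at 17.
Final offense level: 17.
Level 17 falls in the 16-17 band.
Fine table: Level 16-17 → CR 92,000–CR 122,000.

CR 92,000–CR 122,000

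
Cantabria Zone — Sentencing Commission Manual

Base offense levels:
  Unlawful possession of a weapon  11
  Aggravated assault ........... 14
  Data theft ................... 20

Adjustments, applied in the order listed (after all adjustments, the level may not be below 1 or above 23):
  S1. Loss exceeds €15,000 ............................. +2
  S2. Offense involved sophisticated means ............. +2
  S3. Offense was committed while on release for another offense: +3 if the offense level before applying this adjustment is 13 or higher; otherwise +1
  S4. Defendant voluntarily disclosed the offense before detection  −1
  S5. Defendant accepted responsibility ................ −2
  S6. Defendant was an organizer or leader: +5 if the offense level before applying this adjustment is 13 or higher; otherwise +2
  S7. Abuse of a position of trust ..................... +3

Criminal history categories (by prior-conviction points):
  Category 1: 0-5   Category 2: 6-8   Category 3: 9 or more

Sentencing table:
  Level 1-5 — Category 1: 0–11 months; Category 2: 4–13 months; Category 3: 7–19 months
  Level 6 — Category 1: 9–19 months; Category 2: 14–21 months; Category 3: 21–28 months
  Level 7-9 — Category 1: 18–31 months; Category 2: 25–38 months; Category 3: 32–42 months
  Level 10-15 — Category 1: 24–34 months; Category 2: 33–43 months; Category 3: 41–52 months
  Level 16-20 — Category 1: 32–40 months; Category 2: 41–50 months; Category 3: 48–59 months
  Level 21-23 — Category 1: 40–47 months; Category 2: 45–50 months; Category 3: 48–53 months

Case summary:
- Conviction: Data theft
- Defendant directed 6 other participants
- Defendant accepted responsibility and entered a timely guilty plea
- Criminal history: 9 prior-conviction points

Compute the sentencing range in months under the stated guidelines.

48-53 months

Base offense level for data theft: 20.
S2 does not apply.
S4 does not apply.
S5 applies: 20 − 2 = 18.
S6 applies (level before this adjustment is 18 ≥ 13, so +5): 18 + 5 = 23.
S7 does not apply.
Final offense level: 23.
Criminal history: 9 prior points → Category 3 (9+).
Level 23 falls in the 21-23 band.
Grid: Level 21-23 × Category 3 = 48-53 months.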